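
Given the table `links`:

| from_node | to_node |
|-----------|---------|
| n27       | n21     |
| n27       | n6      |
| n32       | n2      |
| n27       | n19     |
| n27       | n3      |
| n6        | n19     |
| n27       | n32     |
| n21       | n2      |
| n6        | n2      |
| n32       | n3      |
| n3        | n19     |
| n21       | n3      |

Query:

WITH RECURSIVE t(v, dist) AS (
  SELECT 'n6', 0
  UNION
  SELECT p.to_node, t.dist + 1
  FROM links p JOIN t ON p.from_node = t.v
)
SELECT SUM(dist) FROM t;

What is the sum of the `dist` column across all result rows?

Base: (n6, dist=0).
Iteration 1: edges from {n6} -> (n19, dist=1), (n2, dist=1).
Iteration 2: no outgoing edges from {n19,n2}; recursion stops.
SUM(dist) = 0 + 1 + 1 = 2.

2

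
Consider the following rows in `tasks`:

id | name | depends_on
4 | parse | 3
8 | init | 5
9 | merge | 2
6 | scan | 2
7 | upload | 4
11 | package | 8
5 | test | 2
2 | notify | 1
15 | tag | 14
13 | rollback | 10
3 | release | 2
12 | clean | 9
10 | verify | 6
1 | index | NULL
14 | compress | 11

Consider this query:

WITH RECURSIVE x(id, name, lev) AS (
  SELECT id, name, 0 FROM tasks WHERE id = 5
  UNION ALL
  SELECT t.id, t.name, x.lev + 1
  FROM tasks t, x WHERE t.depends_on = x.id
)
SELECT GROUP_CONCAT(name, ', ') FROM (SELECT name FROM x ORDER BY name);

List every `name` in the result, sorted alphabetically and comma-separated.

Base: id=5 (test) at lev 0.
Iteration 1: rows with depends_on in {5} -> init (id 8, lev 1).
Iteration 2: rows with depends_on in {8} -> package (id 11, lev 2).
Iteration 3: rows with depends_on in {11} -> compress (id 14, lev 3).
Iteration 4: rows with depends_on in {14} -> tag (id 15, lev 4).
Iteration 5: no rows with depends_on in {15}; recursion stops.

compress, init, package, tag, test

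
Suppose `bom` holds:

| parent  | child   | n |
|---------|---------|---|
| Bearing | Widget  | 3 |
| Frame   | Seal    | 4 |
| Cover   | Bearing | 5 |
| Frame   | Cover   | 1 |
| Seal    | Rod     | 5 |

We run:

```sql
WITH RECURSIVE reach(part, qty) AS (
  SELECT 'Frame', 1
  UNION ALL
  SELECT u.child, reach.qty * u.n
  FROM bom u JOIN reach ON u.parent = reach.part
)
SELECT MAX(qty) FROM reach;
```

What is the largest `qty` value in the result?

Base: (Frame, qty=1).
Iteration 1: components of {Frame} -> Cover = 1*1 = 1, Seal = 1*4 = 4.
Iteration 2: components of {Cover,Seal} -> Bearing = 1*5 = 5, Rod = 4*5 = 20.
Iteration 3: components of {Bearing,Rod} -> Widget = 5*3 = 15.
Iteration 4: no further components; recursion stops.
qty values: 1, 1, 4, 5, 20, 15; the maximum is 20.

20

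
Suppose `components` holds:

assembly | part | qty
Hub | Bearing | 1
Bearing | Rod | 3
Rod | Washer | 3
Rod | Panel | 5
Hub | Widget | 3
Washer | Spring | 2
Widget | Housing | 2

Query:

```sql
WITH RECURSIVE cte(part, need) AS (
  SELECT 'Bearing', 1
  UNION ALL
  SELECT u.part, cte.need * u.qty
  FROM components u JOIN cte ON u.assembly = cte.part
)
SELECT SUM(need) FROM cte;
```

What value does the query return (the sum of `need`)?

Base: (Bearing, need=1).
Iteration 1: components of {Bearing} -> Rod = 1*3 = 3.
Iteration 2: components of {Rod} -> Panel = 3*5 = 15, Washer = 3*3 = 9.
Iteration 3: components of {Panel,Washer} -> Spring = 9*2 = 18.
Iteration 4: no further components; recursion stops.
SUM(need) = 1 + 3 + 9 + 15 + 18 = 46.

46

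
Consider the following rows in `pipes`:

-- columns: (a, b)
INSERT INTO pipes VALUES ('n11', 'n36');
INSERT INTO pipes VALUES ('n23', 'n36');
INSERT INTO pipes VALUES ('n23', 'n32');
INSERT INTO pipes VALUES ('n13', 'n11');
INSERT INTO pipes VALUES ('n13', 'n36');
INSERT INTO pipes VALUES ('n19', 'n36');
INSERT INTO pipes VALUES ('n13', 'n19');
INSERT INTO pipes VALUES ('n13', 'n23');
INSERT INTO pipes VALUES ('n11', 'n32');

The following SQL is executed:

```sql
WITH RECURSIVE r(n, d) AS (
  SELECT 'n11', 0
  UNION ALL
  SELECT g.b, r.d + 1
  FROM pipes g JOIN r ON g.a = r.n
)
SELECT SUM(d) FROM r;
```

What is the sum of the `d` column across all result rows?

2

Base: (n11, d=0).
Iteration 1: edges from {n11} -> (n32, d=1), (n36, d=1).
Iteration 2: no outgoing edges from {n32,n36}; recursion stops.
SUM(d) = 0 + 1 + 1 = 2.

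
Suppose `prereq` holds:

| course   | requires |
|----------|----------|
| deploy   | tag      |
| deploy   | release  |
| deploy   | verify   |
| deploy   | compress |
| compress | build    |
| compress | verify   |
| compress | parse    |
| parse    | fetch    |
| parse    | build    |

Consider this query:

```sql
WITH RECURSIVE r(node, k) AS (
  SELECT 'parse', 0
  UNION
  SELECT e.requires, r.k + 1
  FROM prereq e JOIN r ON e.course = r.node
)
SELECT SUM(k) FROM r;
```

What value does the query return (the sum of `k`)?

Base: (parse, k=0).
Iteration 1: edges from {parse} -> (build, k=1), (fetch, k=1).
Iteration 2: no outgoing edges from {build,fetch}; recursion stops.
SUM(k) = 0 + 1 + 1 = 2.

2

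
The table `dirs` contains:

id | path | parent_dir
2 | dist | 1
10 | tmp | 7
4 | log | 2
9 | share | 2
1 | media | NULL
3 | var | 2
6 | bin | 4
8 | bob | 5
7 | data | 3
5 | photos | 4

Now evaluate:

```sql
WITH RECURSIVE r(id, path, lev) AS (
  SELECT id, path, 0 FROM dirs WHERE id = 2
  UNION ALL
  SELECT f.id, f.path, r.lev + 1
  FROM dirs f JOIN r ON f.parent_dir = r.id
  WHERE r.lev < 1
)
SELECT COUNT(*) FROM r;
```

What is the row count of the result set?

4

Base: id=2 (dist) at lev 0.
Iteration 1: rows with parent_dir in {2} -> var (id 3, lev 1), log (id 4, lev 1), share (id 9, lev 1).
Iteration 2: lev < 1 fails for all current rows; recursion stops.
Total rows emitted: 4.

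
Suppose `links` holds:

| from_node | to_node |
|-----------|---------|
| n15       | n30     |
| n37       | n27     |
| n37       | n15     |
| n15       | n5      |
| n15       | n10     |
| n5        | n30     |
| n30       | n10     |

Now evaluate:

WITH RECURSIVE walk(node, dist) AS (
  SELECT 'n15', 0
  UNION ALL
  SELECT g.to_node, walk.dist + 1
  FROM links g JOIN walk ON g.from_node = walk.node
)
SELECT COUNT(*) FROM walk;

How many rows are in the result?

Base: (n15, dist=0).
Iteration 1: edges from {n15} -> (n10, dist=1), (n30, dist=1), (n5, dist=1).
Iteration 2: edges from {n10,n30,n5} -> (n10, dist=2), (n30, dist=2).
Iteration 3: edges from {n10,n30} -> (n10, dist=3).
Iteration 4: no outgoing edges from {n10}; recursion stops.
Total rows emitted: 7.

7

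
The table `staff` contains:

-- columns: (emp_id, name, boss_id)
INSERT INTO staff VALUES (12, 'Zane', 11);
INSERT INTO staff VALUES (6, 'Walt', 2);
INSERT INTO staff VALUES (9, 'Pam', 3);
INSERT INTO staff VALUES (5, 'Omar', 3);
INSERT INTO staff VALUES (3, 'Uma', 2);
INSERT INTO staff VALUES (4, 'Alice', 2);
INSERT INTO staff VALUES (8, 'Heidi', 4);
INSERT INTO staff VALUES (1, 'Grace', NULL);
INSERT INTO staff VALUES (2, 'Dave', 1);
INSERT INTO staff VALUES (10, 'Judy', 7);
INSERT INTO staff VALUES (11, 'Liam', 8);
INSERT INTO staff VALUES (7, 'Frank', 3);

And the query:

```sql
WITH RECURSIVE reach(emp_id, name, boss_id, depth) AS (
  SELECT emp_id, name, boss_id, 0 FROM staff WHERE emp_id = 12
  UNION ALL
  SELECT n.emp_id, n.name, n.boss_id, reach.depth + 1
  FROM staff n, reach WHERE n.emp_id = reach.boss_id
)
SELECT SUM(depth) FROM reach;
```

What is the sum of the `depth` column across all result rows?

Base: emp_id=12 (Zane), boss_id=11, depth 0.
Iteration 1: join on emp_id=11 -> Liam (id 11, boss_id=8, depth 1).
Iteration 2: join on emp_id=8 -> Heidi (id 8, boss_id=4, depth 2).
Iteration 3: join on emp_id=4 -> Alice (id 4, boss_id=2, depth 3).
Iteration 4: join on emp_id=2 -> Dave (id 2, boss_id=1, depth 4).
Iteration 5: join on emp_id=1 -> Grace (id 1, boss_id=NULL, depth 5).
Iteration 6: boss_id is NULL; no match; recursion stops.
SUM(depth) = 0 + 1 + 2 + 3 + 4 + 5 = 15.

15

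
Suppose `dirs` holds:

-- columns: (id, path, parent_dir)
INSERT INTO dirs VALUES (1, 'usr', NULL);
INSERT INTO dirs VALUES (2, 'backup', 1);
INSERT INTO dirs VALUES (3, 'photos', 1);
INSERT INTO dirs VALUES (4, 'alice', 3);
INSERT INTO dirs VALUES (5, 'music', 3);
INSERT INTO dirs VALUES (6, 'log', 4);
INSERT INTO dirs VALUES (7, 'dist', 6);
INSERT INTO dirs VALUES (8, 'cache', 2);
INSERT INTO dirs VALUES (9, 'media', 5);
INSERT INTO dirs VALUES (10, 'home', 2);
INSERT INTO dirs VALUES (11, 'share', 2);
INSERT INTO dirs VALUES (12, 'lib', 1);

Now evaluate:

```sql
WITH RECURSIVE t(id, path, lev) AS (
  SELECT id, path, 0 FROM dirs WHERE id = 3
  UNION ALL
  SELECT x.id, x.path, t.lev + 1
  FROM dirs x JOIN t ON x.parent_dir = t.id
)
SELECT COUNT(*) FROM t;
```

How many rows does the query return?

Base: id=3 (photos) at lev 0.
Iteration 1: rows with parent_dir in {3} -> alice (id 4, lev 1), music (id 5, lev 1).
Iteration 2: rows with parent_dir in {4,5} -> log (id 6, lev 2), media (id 9, lev 2).
Iteration 3: rows with parent_dir in {6,9} -> dist (id 7, lev 3).
Iteration 4: no rows with parent_dir in {7}; recursion stops.
Total rows emitted: 6.

6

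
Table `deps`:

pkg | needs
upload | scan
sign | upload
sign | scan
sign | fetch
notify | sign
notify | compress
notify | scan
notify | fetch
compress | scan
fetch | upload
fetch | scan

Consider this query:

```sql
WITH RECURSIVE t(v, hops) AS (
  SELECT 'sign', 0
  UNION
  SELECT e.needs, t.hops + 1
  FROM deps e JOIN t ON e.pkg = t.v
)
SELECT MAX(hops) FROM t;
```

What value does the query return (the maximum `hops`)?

Base: (sign, hops=0).
Iteration 1: edges from {sign} -> (fetch, hops=1), (scan, hops=1), (upload, hops=1).
Iteration 2: edges from {fetch,scan,upload} -> (scan, hops=2), (upload, hops=2). [UNION drops 1 duplicate row(s)]
Iteration 3: edges from {scan,upload} -> (scan, hops=3).
Iteration 4: no outgoing edges from {scan}; recursion stops.
hops values: 0, 1, 1, 1, 2, 2, 3; the maximum is 3.

3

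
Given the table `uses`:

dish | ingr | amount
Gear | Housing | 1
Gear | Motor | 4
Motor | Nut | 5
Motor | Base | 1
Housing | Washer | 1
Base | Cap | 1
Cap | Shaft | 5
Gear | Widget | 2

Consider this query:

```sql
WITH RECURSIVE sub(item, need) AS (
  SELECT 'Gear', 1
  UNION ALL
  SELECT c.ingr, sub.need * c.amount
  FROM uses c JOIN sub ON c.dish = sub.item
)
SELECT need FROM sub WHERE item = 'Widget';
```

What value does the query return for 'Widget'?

2

Base: (Gear, need=1).
Iteration 1: components of {Gear} -> Housing = 1*1 = 1, Motor = 1*4 = 4, Widget = 1*2 = 2.
Iteration 2: components of {Housing,Motor,Widget} -> Base = 4*1 = 4, Nut = 4*5 = 20, Washer = 1*1 = 1.
Iteration 3: components of {Base,Nut,Washer} -> Cap = 4*1 = 4.
Iteration 4: components of {Cap} -> Shaft = 4*5 = 20.
Iteration 5: no further components; recursion stops.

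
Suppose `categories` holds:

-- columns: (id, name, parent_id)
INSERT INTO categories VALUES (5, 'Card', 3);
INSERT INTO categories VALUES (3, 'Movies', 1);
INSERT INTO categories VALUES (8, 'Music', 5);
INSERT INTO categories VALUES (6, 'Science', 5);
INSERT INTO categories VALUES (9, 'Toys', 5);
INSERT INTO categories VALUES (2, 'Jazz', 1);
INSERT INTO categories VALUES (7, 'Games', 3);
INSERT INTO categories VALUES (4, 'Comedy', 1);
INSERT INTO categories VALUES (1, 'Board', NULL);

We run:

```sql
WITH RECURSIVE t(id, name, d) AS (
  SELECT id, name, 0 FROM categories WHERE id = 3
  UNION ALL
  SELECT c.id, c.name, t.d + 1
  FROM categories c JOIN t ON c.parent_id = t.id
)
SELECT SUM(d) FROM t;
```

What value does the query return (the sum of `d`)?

Base: id=3 (Movies) at d 0.
Iteration 1: rows with parent_id in {3} -> Card (id 5, d 1), Games (id 7, d 1).
Iteration 2: rows with parent_id in {5,7} -> Science (id 6, d 2), Music (id 8, d 2), Toys (id 9, d 2).
Iteration 3: no rows with parent_id in {6,8,9}; recursion stops.
SUM(d) = 0 + 1 + 1 + 2 + 2 + 2 = 8.

8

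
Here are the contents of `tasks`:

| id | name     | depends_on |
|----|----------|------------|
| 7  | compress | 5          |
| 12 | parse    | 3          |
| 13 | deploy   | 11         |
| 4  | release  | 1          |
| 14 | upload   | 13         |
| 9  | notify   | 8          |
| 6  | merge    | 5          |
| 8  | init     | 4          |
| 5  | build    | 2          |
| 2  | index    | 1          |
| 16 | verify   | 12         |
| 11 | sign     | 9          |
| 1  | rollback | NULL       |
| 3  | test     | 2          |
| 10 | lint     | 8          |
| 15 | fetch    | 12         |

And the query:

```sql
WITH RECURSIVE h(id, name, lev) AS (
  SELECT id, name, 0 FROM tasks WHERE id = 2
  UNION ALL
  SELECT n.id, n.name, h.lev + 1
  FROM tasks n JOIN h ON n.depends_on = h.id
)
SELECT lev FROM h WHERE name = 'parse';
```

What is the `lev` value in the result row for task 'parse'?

2

Base: id=2 (index) at lev 0.
Iteration 1: rows with depends_on in {2} -> test (id 3, lev 1), build (id 5, lev 1).
Iteration 2: rows with depends_on in {3,5} -> merge (id 6, lev 2), compress (id 7, lev 2), parse (id 12, lev 2).
Iteration 3: rows with depends_on in {6,7,12} -> fetch (id 15, lev 3), verify (id 16, lev 3).
Iteration 4: no rows with depends_on in {15,16}; recursion stops.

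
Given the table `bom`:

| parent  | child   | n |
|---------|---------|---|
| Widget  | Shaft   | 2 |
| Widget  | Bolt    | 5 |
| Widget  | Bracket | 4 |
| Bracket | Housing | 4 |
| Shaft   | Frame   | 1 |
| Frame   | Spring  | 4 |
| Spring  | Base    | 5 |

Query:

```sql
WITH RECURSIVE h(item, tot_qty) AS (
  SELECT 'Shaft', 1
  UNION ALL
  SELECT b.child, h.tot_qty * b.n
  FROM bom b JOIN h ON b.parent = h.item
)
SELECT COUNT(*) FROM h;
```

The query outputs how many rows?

Base: (Shaft, tot_qty=1).
Iteration 1: components of {Shaft} -> Frame = 1*1 = 1.
Iteration 2: components of {Frame} -> Spring = 1*4 = 4.
Iteration 3: components of {Spring} -> Base = 4*5 = 20.
Iteration 4: no further components; recursion stops.
Total rows emitted: 4.

4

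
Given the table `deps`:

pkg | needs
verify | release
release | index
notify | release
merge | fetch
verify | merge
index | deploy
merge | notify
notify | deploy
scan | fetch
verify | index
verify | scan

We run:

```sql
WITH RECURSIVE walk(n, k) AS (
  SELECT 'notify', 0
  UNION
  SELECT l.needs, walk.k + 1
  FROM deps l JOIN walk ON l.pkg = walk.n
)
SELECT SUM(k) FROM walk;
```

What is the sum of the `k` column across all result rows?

7

Base: (notify, k=0).
Iteration 1: edges from {notify} -> (deploy, k=1), (release, k=1).
Iteration 2: edges from {deploy,release} -> (index, k=2).
Iteration 3: edges from {index} -> (deploy, k=3).
Iteration 4: no outgoing edges from {deploy}; recursion stops.
SUM(k) = 0 + 1 + 1 + 2 + 3 = 7.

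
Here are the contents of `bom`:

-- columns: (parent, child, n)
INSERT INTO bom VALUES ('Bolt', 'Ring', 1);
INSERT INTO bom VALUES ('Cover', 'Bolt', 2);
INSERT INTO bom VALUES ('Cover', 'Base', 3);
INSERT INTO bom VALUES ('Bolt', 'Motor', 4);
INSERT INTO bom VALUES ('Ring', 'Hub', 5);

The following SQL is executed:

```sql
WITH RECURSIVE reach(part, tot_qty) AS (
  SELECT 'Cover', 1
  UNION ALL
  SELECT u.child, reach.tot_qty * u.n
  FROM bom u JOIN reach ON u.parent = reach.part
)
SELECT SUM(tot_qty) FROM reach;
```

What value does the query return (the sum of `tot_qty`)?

26

Base: (Cover, tot_qty=1).
Iteration 1: components of {Cover} -> Base = 1*3 = 3, Bolt = 1*2 = 2.
Iteration 2: components of {Base,Bolt} -> Motor = 2*4 = 8, Ring = 2*1 = 2.
Iteration 3: components of {Motor,Ring} -> Hub = 2*5 = 10.
Iteration 4: no further components; recursion stops.
SUM(tot_qty) = 1 + 2 + 3 + 2 + 8 + 10 = 26.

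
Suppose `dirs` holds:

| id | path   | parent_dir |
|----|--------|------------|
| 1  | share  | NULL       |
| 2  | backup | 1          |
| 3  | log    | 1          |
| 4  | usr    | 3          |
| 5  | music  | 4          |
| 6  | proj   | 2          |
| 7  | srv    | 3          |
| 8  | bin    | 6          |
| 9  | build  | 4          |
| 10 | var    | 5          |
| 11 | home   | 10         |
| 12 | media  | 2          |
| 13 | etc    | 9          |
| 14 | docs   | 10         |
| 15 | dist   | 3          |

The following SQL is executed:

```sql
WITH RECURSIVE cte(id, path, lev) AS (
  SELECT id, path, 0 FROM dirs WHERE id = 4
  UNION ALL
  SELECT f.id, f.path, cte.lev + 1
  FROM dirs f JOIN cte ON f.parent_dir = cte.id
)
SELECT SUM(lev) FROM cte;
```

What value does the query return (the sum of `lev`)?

12

Base: id=4 (usr) at lev 0.
Iteration 1: rows with parent_dir in {4} -> music (id 5, lev 1), build (id 9, lev 1).
Iteration 2: rows with parent_dir in {5,9} -> var (id 10, lev 2), etc (id 13, lev 2).
Iteration 3: rows with parent_dir in {10,13} -> home (id 11, lev 3), docs (id 14, lev 3).
Iteration 4: no rows with parent_dir in {11,14}; recursion stops.
SUM(lev) = 0 + 1 + 1 + 2 + 2 + 3 + 3 = 12.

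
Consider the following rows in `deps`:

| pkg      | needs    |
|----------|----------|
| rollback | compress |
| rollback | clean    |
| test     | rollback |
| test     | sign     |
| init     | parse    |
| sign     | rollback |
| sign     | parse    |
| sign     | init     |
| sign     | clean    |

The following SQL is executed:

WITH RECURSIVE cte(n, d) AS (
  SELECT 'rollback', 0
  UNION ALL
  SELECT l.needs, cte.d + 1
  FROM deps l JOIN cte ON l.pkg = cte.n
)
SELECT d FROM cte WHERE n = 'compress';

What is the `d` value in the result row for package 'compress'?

Base: (rollback, d=0).
Iteration 1: edges from {rollback} -> (clean, d=1), (compress, d=1).
Iteration 2: no outgoing edges from {clean,compress}; recursion stops.

1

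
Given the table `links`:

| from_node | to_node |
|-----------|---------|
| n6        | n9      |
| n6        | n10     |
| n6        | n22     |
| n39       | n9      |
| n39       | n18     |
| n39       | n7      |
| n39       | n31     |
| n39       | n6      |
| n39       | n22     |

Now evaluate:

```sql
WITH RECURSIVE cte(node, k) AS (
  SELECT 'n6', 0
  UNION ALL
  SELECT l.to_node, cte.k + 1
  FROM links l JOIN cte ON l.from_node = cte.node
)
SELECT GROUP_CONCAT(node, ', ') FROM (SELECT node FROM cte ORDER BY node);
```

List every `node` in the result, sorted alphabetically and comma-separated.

Base: (n6, k=0).
Iteration 1: edges from {n6} -> (n10, k=1), (n22, k=1), (n9, k=1).
Iteration 2: no outgoing edges from {n10,n22,n9}; recursion stops.

n10, n22, n6, n9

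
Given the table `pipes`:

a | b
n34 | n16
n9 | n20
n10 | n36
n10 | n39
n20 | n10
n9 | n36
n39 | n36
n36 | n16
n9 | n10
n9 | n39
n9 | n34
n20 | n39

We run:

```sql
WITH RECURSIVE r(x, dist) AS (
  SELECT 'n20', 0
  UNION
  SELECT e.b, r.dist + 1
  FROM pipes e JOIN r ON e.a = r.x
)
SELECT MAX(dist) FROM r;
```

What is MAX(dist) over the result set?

Base: (n20, dist=0).
Iteration 1: edges from {n20} -> (n10, dist=1), (n39, dist=1).
Iteration 2: edges from {n10,n39} -> (n36, dist=2), (n39, dist=2). [UNION drops 1 duplicate row(s)]
Iteration 3: edges from {n36,n39} -> (n16, dist=3), (n36, dist=3).
Iteration 4: edges from {n16,n36} -> (n16, dist=4).
Iteration 5: no outgoing edges from {n16}; recursion stops.
dist values: 0, 1, 1, 2, 2, 3, 3, 4; the maximum is 4.

4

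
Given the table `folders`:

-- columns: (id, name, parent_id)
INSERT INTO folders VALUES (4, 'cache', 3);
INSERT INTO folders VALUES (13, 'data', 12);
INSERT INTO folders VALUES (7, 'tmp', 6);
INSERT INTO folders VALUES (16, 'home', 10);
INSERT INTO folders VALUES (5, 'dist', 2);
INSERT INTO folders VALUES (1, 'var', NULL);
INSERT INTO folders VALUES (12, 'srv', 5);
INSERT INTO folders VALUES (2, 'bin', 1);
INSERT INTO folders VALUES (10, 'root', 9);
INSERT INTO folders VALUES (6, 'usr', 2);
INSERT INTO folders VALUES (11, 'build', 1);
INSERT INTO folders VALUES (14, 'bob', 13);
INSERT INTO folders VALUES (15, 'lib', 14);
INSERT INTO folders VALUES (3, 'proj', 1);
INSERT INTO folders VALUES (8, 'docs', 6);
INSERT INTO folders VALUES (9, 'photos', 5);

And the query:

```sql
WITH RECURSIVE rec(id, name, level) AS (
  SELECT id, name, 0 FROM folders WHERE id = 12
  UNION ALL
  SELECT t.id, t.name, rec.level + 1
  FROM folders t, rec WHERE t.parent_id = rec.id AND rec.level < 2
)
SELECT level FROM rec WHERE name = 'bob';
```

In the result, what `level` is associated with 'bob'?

Base: id=12 (srv) at level 0.
Iteration 1: rows with parent_id in {12} -> data (id 13, level 1).
Iteration 2: rows with parent_id in {13} -> bob (id 14, level 2).
Iteration 3: level < 2 fails for all current rows; recursion stops.

2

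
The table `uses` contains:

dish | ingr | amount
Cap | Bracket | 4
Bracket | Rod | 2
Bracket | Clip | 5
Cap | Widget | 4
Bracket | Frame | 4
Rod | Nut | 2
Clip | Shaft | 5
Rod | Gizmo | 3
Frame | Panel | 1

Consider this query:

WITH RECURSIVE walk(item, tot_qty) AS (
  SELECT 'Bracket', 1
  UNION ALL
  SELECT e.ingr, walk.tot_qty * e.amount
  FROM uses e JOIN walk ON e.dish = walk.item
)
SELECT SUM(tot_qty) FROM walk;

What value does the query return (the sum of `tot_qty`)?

Base: (Bracket, tot_qty=1).
Iteration 1: components of {Bracket} -> Clip = 1*5 = 5, Frame = 1*4 = 4, Rod = 1*2 = 2.
Iteration 2: components of {Clip,Frame,Rod} -> Gizmo = 2*3 = 6, Nut = 2*2 = 4, Panel = 4*1 = 4, Shaft = 5*5 = 25.
Iteration 3: no further components; recursion stops.
SUM(tot_qty) = 1 + 2 + 5 + 4 + 4 + 6 + 25 + 4 = 51.

51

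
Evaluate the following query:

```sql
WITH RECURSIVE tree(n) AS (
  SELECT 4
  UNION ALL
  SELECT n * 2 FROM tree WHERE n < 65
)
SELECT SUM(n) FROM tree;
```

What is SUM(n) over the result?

252

Base: n=4.
Iteration 1: 4 < 65 holds -> n = 4 * 2 = 8.
Iteration 2: 8 < 65 holds -> n = 8 * 2 = 16.
Iteration 3: 16 < 65 holds -> n = 16 * 2 = 32.
Iteration 4: 32 < 65 holds -> n = 32 * 2 = 64.
Iteration 5: 64 < 65 holds -> n = 64 * 2 = 128.
Iteration 6: 128 < 65 fails; recursion stops.
SUM(n) = 4 + 8 + 16 + 32 + 64 + 128 = 252.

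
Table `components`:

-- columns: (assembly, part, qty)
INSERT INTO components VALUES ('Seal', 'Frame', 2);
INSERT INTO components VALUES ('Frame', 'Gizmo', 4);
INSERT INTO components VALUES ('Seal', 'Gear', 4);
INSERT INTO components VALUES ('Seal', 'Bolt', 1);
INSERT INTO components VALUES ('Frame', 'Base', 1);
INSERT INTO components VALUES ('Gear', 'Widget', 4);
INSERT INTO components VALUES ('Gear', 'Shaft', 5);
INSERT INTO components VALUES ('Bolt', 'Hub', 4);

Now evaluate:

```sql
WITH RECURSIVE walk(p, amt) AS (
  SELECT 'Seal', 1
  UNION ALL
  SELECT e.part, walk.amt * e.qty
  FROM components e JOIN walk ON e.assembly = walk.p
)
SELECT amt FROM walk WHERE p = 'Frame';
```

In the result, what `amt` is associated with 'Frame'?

2

Base: (Seal, amt=1).
Iteration 1: components of {Seal} -> Bolt = 1*1 = 1, Frame = 1*2 = 2, Gear = 1*4 = 4.
Iteration 2: components of {Bolt,Frame,Gear} -> Base = 2*1 = 2, Gizmo = 2*4 = 8, Hub = 1*4 = 4, Shaft = 4*5 = 20, Widget = 4*4 = 16.
Iteration 3: no further components; recursion stops.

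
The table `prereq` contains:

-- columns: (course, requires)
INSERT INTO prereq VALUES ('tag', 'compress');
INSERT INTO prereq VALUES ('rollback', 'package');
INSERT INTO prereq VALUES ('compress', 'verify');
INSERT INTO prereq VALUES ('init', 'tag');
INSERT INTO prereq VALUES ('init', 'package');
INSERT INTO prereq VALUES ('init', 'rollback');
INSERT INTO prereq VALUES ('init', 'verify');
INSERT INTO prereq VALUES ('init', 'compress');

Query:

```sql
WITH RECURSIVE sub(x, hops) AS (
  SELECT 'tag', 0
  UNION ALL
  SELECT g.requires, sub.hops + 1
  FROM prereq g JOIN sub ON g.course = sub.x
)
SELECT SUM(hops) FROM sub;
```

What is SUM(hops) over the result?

3

Base: (tag, hops=0).
Iteration 1: edges from {tag} -> (compress, hops=1).
Iteration 2: edges from {compress} -> (verify, hops=2).
Iteration 3: no outgoing edges from {verify}; recursion stops.
SUM(hops) = 0 + 1 + 2 = 3.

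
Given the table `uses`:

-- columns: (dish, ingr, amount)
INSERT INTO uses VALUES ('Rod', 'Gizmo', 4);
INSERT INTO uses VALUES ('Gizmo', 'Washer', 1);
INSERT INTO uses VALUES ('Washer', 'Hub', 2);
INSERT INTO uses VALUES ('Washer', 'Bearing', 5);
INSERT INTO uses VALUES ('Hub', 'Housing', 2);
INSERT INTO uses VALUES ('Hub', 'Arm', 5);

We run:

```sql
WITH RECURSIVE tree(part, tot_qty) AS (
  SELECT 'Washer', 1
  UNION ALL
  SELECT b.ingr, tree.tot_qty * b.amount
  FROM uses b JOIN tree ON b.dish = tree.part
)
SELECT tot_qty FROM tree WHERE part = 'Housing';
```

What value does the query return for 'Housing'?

4

Base: (Washer, tot_qty=1).
Iteration 1: components of {Washer} -> Bearing = 1*5 = 5, Hub = 1*2 = 2.
Iteration 2: components of {Bearing,Hub} -> Arm = 2*5 = 10, Housing = 2*2 = 4.
Iteration 3: no further components; recursion stops.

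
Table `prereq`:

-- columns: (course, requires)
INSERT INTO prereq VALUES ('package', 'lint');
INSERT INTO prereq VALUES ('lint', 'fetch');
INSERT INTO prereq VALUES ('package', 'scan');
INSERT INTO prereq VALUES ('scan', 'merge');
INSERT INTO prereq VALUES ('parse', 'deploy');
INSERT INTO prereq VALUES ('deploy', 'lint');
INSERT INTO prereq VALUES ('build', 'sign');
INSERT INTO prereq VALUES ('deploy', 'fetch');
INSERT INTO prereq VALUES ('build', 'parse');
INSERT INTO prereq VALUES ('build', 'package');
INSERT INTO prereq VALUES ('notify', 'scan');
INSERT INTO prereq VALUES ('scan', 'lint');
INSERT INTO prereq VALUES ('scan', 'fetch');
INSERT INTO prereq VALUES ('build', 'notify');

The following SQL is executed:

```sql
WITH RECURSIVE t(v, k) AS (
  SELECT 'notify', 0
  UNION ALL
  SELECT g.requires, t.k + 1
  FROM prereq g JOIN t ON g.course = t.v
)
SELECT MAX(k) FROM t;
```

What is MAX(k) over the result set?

3

Base: (notify, k=0).
Iteration 1: edges from {notify} -> (scan, k=1).
Iteration 2: edges from {scan} -> (fetch, k=2), (lint, k=2), (merge, k=2).
Iteration 3: edges from {fetch,lint,merge} -> (fetch, k=3).
Iteration 4: no outgoing edges from {fetch}; recursion stops.
k values: 0, 1, 2, 2, 2, 3; the maximum is 3.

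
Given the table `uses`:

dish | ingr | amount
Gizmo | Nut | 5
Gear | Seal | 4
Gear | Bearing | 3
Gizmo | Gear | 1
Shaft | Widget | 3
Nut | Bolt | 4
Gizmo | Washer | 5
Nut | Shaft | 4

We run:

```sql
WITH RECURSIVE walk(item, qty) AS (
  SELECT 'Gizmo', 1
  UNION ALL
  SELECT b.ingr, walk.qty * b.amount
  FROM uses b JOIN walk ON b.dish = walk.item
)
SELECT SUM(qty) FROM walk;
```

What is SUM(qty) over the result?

Base: (Gizmo, qty=1).
Iteration 1: components of {Gizmo} -> Gear = 1*1 = 1, Nut = 1*5 = 5, Washer = 1*5 = 5.
Iteration 2: components of {Gear,Nut,Washer} -> Bearing = 1*3 = 3, Bolt = 5*4 = 20, Seal = 1*4 = 4, Shaft = 5*4 = 20.
Iteration 3: components of {Bearing,Bolt,Seal,Shaft} -> Widget = 20*3 = 60.
Iteration 4: no further components; recursion stops.
SUM(qty) = 1 + 1 + 5 + 5 + 4 + 3 + 20 + 20 + 60 = 119.

119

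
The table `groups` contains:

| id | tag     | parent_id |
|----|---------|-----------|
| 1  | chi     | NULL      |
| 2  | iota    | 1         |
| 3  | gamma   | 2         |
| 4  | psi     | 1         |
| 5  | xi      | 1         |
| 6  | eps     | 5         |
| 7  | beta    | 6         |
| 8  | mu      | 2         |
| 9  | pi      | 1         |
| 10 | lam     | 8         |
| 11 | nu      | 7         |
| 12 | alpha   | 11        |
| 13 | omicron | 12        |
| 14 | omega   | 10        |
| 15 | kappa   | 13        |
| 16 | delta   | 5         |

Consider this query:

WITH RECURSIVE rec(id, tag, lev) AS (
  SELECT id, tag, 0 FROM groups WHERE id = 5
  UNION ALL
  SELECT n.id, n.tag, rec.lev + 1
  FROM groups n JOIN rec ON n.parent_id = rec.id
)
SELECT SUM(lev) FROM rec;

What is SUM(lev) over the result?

22

Base: id=5 (xi) at lev 0.
Iteration 1: rows with parent_id in {5} -> eps (id 6, lev 1), delta (id 16, lev 1).
Iteration 2: rows with parent_id in {6,16} -> beta (id 7, lev 2).
Iteration 3: rows with parent_id in {7} -> nu (id 11, lev 3).
Iteration 4: rows with parent_id in {11} -> alpha (id 12, lev 4).
Iteration 5: rows with parent_id in {12} -> omicron (id 13, lev 5).
Iteration 6: rows with parent_id in {13} -> kappa (id 15, lev 6).
Iteration 7: no rows with parent_id in {15}; recursion stops.
SUM(lev) = 0 + 1 + 1 + 2 + 3 + 4 + 5 + 6 = 22.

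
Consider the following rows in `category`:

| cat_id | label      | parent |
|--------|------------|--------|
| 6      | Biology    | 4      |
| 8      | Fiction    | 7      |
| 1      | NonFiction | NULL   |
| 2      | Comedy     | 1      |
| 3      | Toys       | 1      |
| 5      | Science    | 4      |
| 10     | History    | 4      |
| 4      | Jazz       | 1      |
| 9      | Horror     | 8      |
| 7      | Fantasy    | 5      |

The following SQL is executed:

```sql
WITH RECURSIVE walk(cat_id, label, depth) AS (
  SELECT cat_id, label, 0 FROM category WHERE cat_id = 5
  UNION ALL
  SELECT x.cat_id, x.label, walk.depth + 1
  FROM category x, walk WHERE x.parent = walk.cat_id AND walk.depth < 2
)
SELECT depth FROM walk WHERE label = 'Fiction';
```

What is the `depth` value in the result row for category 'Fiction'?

Base: cat_id=5 (Science) at depth 0.
Iteration 1: rows with parent in {5} -> Fantasy (id 7, depth 1).
Iteration 2: rows with parent in {7} -> Fiction (id 8, depth 2).
Iteration 3: depth < 2 fails for all current rows; recursion stops.

2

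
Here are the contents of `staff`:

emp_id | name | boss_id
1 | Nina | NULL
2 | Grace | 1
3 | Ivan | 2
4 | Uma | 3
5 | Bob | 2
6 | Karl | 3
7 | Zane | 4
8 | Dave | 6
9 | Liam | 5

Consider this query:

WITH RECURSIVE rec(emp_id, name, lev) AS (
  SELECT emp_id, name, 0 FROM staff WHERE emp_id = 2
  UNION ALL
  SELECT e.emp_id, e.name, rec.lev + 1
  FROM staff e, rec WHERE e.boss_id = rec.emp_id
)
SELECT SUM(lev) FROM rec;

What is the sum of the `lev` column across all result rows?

Base: emp_id=2 (Grace) at lev 0.
Iteration 1: rows with boss_id in {2} -> Ivan (id 3, lev 1), Bob (id 5, lev 1).
Iteration 2: rows with boss_id in {3,5} -> Uma (id 4, lev 2), Karl (id 6, lev 2), Liam (id 9, lev 2).
Iteration 3: rows with boss_id in {4,6,9} -> Zane (id 7, lev 3), Dave (id 8, lev 3).
Iteration 4: no rows with boss_id in {7,8}; recursion stops.
SUM(lev) = 0 + 1 + 1 + 2 + 2 + 2 + 3 + 3 = 14.

14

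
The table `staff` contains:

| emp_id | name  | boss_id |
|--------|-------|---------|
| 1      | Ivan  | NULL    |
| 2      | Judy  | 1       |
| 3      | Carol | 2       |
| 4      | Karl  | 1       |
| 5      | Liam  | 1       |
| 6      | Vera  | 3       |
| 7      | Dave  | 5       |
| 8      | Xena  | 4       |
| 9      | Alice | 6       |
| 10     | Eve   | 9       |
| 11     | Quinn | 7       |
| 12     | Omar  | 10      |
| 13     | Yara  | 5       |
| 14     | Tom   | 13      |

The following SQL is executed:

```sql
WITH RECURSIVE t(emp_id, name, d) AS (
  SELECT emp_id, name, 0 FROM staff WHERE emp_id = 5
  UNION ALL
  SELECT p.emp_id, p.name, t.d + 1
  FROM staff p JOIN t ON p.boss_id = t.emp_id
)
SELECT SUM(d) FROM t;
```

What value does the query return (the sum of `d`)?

6

Base: emp_id=5 (Liam) at d 0.
Iteration 1: rows with boss_id in {5} -> Dave (id 7, d 1), Yara (id 13, d 1).
Iteration 2: rows with boss_id in {7,13} -> Quinn (id 11, d 2), Tom (id 14, d 2).
Iteration 3: no rows with boss_id in {11,14}; recursion stops.
SUM(d) = 0 + 1 + 1 + 2 + 2 = 6.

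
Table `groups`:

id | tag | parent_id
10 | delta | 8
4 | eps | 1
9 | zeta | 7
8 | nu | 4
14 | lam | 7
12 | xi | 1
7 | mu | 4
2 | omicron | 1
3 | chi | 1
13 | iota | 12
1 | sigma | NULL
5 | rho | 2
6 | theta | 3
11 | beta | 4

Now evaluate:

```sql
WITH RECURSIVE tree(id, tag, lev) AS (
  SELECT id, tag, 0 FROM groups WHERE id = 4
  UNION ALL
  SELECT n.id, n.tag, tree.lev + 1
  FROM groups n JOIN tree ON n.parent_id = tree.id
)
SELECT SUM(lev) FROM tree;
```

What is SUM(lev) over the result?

9

Base: id=4 (eps) at lev 0.
Iteration 1: rows with parent_id in {4} -> mu (id 7, lev 1), nu (id 8, lev 1), beta (id 11, lev 1).
Iteration 2: rows with parent_id in {7,8,11} -> zeta (id 9, lev 2), delta (id 10, lev 2), lam (id 14, lev 2).
Iteration 3: no rows with parent_id in {9,10,14}; recursion stops.
SUM(lev) = 0 + 1 + 1 + 1 + 2 + 2 + 2 = 9.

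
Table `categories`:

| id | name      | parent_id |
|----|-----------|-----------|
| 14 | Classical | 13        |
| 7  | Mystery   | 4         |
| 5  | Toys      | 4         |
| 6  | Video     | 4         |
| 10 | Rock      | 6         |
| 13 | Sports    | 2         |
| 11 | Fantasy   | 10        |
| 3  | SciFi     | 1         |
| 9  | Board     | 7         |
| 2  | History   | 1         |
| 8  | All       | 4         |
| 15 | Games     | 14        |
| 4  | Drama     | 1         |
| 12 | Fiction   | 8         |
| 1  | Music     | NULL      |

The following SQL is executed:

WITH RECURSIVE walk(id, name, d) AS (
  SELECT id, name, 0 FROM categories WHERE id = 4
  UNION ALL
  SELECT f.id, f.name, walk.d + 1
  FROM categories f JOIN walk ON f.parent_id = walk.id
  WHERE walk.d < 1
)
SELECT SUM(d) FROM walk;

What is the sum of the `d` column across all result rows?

4

Base: id=4 (Drama) at d 0.
Iteration 1: rows with parent_id in {4} -> Toys (id 5, d 1), Video (id 6, d 1), Mystery (id 7, d 1), All (id 8, d 1).
Iteration 2: d < 1 fails for all current rows; recursion stops.
SUM(d) = 0 + 1 + 1 + 1 + 1 = 4.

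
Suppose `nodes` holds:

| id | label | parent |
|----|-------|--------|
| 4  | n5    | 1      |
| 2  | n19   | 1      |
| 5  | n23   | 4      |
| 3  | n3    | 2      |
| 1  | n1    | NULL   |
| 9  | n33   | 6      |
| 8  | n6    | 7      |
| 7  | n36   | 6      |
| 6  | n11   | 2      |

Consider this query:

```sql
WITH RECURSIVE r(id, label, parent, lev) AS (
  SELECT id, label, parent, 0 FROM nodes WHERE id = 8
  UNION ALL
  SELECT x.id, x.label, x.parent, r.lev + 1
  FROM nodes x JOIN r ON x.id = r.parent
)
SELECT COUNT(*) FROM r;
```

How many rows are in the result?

Base: id=8 (n6), parent=7, lev 0.
Iteration 1: join on id=7 -> n36 (id 7, parent=6, lev 1).
Iteration 2: join on id=6 -> n11 (id 6, parent=2, lev 2).
Iteration 3: join on id=2 -> n19 (id 2, parent=1, lev 3).
Iteration 4: join on id=1 -> n1 (id 1, parent=NULL, lev 4).
Iteration 5: parent is NULL; no match; recursion stops.
Total rows emitted: 5.

5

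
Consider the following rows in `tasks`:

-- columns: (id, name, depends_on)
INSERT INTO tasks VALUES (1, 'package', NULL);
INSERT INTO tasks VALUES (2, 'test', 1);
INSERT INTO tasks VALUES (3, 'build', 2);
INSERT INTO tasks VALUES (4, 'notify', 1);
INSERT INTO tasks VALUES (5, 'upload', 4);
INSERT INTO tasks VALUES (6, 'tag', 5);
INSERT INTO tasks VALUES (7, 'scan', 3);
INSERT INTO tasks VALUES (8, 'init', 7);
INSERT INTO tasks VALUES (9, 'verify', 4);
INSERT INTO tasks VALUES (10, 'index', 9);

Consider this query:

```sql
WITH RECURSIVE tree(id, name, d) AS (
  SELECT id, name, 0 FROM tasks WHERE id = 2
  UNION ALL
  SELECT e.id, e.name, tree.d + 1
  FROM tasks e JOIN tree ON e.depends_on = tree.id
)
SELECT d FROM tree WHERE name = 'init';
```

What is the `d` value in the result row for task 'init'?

Base: id=2 (test) at d 0.
Iteration 1: rows with depends_on in {2} -> build (id 3, d 1).
Iteration 2: rows with depends_on in {3} -> scan (id 7, d 2).
Iteration 3: rows with depends_on in {7} -> init (id 8, d 3).
Iteration 4: no rows with depends_on in {8}; recursion stops.

3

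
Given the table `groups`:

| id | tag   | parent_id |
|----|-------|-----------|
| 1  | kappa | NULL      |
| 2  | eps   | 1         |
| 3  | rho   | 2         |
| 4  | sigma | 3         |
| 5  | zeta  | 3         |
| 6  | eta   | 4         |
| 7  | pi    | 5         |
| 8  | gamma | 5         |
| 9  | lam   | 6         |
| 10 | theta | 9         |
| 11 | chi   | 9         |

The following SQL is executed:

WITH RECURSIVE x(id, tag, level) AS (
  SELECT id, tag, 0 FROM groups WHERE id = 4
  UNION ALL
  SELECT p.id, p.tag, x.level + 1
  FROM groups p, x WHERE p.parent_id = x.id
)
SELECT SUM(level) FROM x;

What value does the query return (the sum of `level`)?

9

Base: id=4 (sigma) at level 0.
Iteration 1: rows with parent_id in {4} -> eta (id 6, level 1).
Iteration 2: rows with parent_id in {6} -> lam (id 9, level 2).
Iteration 3: rows with parent_id in {9} -> theta (id 10, level 3), chi (id 11, level 3).
Iteration 4: no rows with parent_id in {10,11}; recursion stops.
SUM(level) = 0 + 1 + 2 + 3 + 3 = 9.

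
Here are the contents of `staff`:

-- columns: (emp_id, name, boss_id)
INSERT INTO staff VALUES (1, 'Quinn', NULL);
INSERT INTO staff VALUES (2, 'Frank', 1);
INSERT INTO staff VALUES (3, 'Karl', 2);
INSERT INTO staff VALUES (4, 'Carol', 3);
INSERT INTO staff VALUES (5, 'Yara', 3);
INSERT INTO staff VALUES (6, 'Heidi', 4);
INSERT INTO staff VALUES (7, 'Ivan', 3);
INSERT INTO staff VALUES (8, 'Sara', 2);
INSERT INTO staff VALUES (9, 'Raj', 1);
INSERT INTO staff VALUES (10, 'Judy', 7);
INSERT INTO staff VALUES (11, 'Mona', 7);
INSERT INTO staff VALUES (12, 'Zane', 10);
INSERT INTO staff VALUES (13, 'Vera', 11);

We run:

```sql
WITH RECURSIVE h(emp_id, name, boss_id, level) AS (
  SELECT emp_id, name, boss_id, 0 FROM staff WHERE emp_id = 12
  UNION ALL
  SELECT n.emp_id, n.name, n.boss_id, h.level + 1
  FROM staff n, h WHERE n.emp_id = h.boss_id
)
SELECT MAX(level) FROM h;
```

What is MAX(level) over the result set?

Base: emp_id=12 (Zane), boss_id=10, level 0.
Iteration 1: join on emp_id=10 -> Judy (id 10, boss_id=7, level 1).
Iteration 2: join on emp_id=7 -> Ivan (id 7, boss_id=3, level 2).
Iteration 3: join on emp_id=3 -> Karl (id 3, boss_id=2, level 3).
Iteration 4: join on emp_id=2 -> Frank (id 2, boss_id=1, level 4).
Iteration 5: join on emp_id=1 -> Quinn (id 1, boss_id=NULL, level 5).
Iteration 6: boss_id is NULL; no match; recursion stops.
level values: 0, 1, 2, 3, 4, 5; the maximum is 5.

5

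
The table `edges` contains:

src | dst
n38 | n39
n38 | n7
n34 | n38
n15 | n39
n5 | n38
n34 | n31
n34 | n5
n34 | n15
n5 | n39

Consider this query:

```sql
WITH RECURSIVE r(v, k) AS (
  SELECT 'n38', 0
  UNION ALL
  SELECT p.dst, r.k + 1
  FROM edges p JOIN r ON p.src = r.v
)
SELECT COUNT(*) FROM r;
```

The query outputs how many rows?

3

Base: (n38, k=0).
Iteration 1: edges from {n38} -> (n39, k=1), (n7, k=1).
Iteration 2: no outgoing edges from {n39,n7}; recursion stops.
Total rows emitted: 3.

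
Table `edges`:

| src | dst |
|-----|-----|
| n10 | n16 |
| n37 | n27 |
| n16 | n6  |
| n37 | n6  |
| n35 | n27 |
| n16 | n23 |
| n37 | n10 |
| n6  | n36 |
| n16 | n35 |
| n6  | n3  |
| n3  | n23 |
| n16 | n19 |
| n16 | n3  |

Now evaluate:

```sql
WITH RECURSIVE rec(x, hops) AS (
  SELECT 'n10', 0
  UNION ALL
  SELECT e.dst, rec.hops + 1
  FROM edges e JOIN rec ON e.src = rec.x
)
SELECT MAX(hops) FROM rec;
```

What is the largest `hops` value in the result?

Base: (n10, hops=0).
Iteration 1: edges from {n10} -> (n16, hops=1).
Iteration 2: edges from {n16} -> (n19, hops=2), (n23, hops=2), (n3, hops=2), (n35, hops=2), (n6, hops=2).
Iteration 3: edges from {n19,n23,n3,n35,n6} -> (n23, hops=3), (n27, hops=3), (n3, hops=3), (n36, hops=3).
Iteration 4: edges from {n23,n27,n3,n36} -> (n23, hops=4).
Iteration 5: no outgoing edges from {n23}; recursion stops.
hops values: 0, 1, 2, 2, 2, 2, 2, 3, 3, 3, 3, 4; the maximum is 4.

4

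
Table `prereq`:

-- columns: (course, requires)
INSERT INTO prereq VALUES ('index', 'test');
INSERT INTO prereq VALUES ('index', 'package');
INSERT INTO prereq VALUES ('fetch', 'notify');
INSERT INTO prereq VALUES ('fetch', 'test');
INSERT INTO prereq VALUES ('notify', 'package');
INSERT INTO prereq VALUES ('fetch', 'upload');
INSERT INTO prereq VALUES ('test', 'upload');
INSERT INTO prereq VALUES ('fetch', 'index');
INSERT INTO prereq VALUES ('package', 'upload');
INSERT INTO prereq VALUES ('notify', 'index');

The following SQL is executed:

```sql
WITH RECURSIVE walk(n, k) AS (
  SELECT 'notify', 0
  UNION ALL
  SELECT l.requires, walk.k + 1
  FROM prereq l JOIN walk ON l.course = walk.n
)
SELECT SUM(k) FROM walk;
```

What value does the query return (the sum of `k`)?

14

Base: (notify, k=0).
Iteration 1: edges from {notify} -> (index, k=1), (package, k=1).
Iteration 2: edges from {index,package} -> (package, k=2), (test, k=2), (upload, k=2).
Iteration 3: edges from {package,test,upload} -> (upload, k=3) x2. [UNION ALL keeps all 2 new rows, including repeats]
Iteration 4: no outgoing edges from {upload}; recursion stops.
SUM(k) = 0 + 1 + 1 + 2 + 2 + 2 + 3 + 3 = 14.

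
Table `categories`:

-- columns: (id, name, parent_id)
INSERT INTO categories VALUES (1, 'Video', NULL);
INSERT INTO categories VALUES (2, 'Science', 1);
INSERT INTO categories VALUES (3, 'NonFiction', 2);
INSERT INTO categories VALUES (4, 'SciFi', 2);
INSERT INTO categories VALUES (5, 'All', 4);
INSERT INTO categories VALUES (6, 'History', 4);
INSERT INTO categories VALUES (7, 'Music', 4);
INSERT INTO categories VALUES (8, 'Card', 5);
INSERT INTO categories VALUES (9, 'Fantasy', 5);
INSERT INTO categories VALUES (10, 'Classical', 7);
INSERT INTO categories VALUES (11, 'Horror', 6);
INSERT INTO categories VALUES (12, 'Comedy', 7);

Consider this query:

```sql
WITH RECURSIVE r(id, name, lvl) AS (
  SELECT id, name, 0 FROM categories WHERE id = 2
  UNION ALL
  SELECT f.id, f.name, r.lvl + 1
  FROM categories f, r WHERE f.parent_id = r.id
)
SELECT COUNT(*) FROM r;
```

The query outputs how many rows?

Base: id=2 (Science) at lvl 0.
Iteration 1: rows with parent_id in {2} -> NonFiction (id 3, lvl 1), SciFi (id 4, lvl 1).
Iteration 2: rows with parent_id in {3,4} -> All (id 5, lvl 2), History (id 6, lvl 2), Music (id 7, lvl 2).
Iteration 3: rows with parent_id in {5,6,7} -> Card (id 8, lvl 3), Fantasy (id 9, lvl 3), Classical (id 10, lvl 3), Horror (id 11, lvl 3), Comedy (id 12, lvl 3).
Iteration 4: no rows with parent_id in {8,9,10,11,12}; recursion stops.
Total rows emitted: 11.

11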